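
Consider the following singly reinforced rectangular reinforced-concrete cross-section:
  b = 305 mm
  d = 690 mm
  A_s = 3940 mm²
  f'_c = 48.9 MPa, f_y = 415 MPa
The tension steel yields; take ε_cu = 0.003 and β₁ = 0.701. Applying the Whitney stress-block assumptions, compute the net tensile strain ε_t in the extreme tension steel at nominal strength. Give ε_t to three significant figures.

a = A_s f_y/(0.85 f'_c b) = 128.98 mm.
β₁ = 0.701, so c = a/β₁ = 128.98/0.701 = 183.99 mm.
From the linear strain diagram with ε_cu = 0.003: ε_t = 0.003 (d − c)/c = 0.003 × (690 − 183.99)/183.99 = 0.00825.
Since ε_t ≥ 0.005, the section is tension-controlled.

ε_t ≈ 0.00825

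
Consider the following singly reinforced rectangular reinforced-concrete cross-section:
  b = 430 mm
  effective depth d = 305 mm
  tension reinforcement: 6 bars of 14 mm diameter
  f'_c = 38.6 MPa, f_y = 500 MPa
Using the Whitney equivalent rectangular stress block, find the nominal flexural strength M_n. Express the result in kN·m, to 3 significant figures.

A_s = 6 × 154 = 924 mm².
T = A_s f_y = 924 × 500 = 462000 N = 462 kN.
From C = T: a = T/(0.85 f'_c b) = 462000/(0.85 × 38.6 × 430) = 32.75 mm.
M_n = T(d − a/2) = 462 kN × (305 − 16.375) mm = 133.34 kN·m.

M_n ≈ 133 kN·m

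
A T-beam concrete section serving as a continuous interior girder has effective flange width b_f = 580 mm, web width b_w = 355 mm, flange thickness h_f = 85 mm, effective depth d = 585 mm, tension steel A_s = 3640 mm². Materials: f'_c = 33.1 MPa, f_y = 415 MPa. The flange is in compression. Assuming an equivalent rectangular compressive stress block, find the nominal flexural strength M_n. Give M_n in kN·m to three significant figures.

M_n ≈ 813 kN·m

Tension: T = A_s f_y = 3640 × 415 = 1510600 N.
Try a within the flange: a = T/(0.85 f'_c b_f) = 1510600/(0.85 × 33.1 × 580) = 92.57 mm.
a = 92.57 > h_f = 85 mm: the block extends into the web. Split into flange-overhang and web parts.
C_f = 0.85 f'_c (b_f − b_w) h_f = 0.85 × 33.1 × (580 − 355) × 85 = 538082 N.
Remaining web compression depth: a_w = (T − C_f)/(0.85 f'_c b_w) = (1510600 − 538082)/(0.85 × 33.1 × 355) = 97.37 mm.
M_n = C_f(d − h_f/2) + (T − C_f)(d − a_w/2) = 538082 × (585 − 42.5) + 972518 × (585 − 48.685) = 291.91 + 521.58 = 813.49 × 10⁶ N·mm.
M_n = 813.49 kN·m.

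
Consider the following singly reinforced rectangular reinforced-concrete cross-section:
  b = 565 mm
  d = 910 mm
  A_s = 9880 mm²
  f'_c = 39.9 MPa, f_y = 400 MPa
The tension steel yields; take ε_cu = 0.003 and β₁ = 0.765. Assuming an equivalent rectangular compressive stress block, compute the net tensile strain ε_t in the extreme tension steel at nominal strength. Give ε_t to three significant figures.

a = A_s f_y/(0.85 f'_c b) = 206.24 mm.
β₁ = 0.765, so c = a/β₁ = 206.24/0.765 = 269.59 mm.
From the linear strain diagram with ε_cu = 0.003: ε_t = 0.003 (d − c)/c = 0.003 × (910 − 269.59)/269.59 = 0.00713.
Since ε_t ≥ 0.005, the section is tension-controlled.

ε_t ≈ 0.00713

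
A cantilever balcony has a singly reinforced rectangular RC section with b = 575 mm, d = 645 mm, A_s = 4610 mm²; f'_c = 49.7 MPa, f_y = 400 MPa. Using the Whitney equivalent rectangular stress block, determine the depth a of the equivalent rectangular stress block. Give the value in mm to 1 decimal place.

a ≈ 75.9 mm

T = A_s f_y = 4610 × 400 = 1844000 N = 1844 kN.
Setting C = 0.85 f'_c a b equal to T: a = 1844000/(0.85 × 49.7 × 575) = 75.9 mm.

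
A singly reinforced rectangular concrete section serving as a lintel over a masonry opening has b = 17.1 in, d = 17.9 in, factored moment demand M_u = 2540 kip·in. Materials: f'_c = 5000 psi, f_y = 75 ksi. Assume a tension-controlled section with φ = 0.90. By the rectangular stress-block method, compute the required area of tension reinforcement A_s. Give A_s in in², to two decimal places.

M_n = M_u/φ = 2540/0.90 = 2822.22 kip·in.
From M_n = 0.85 f'_c a b (d − a/2):
a = d − √(d² − 2M_n/(0.85 f'_c b)) = 17.9 − √(17.9² − 2 × 2822.22/(0.85 × 5 × 17.1)) = 2.320 in.
A_s = 0.85 f'_c a b / f_y = 0.85 × 5 × 2.320 × 17.1 / 75 = 2.248 in².

A_s ≈ 2.25 in²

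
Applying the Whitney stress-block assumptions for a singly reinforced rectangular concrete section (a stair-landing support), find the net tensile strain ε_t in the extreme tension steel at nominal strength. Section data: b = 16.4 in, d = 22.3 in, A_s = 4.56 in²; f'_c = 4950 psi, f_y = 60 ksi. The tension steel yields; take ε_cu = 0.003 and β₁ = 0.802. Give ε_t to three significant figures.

ε_t ≈ 0.0105

a = A_s f_y/(0.85 f'_c b) = 3.965 in.
β₁ = 0.802, so c = a/β₁ = 3.965/0.802 = 4.944 in.
From the linear strain diagram with ε_cu = 0.003: ε_t = 0.003 (d − c)/c = 0.003 × (22.3 − 4.944)/4.944 = 0.0105.
Since ε_t ≥ 0.005, the section is tension-controlled.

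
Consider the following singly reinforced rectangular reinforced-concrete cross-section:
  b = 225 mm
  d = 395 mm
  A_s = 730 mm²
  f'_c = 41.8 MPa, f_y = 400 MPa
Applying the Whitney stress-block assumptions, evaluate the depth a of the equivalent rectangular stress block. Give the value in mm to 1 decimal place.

T = A_s f_y = 730 × 400 = 292000 N = 292 kN.
Setting C = 0.85 f'_c a b equal to T: a = 292000/(0.85 × 41.8 × 225) = 36.5 mm.

a ≈ 36.5 mm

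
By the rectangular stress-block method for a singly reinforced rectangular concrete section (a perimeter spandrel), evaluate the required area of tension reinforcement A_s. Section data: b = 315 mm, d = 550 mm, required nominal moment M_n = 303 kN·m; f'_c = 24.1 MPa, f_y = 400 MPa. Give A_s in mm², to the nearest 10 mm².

A_s ≈ 1500 mm²

With M_n = 0.85 f'_c a b (d − a/2), solve the quadratic for a:
a = d − √(d² − 2M_n/(0.85 f'_c b)) = 550 − √(550² − 2 × 303×10⁶/(0.85 × 24.1 × 315)) = 93.29 mm.
A_s = 0.85 f'_c a b / f_y = 0.85 × 24.1 × 93.29 × 315 / 400 = 1504.9 mm².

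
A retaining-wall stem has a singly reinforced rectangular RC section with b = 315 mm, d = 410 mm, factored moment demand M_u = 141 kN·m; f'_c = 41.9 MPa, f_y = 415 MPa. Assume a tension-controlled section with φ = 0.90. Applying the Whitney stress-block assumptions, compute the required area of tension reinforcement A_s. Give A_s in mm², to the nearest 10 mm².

A_s ≈ 960 mm²

M_n = M_u/φ = 141/0.90 = 156.667 kN·m.
With M_n = 0.85 f'_c a b (d − a/2), solve the quadratic for a:
a = d − √(d² − 2M_n/(0.85 f'_c b)) = 410 − √(410² − 2 × 156.667×10⁶/(0.85 × 41.9 × 315)) = 35.61 mm.
A_s = 0.85 f'_c a b / f_y = 0.85 × 41.9 × 35.61 × 315 / 415 = 962.6 mm².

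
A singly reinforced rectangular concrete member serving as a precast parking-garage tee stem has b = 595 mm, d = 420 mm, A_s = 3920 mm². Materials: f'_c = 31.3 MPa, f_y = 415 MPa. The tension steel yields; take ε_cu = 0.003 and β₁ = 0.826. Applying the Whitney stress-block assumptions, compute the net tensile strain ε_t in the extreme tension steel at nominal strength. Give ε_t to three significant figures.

a = A_s f_y/(0.85 f'_c b) = 102.77 mm.
β₁ = 0.826, so c = a/β₁ = 102.77/0.826 = 124.42 mm.
From the linear strain diagram with ε_cu = 0.003: ε_t = 0.003 (d − c)/c = 0.003 × (420 − 124.42)/124.42 = 0.00713.
Since ε_t ≥ 0.005, the section is tension-controlled.

ε_t ≈ 0.00713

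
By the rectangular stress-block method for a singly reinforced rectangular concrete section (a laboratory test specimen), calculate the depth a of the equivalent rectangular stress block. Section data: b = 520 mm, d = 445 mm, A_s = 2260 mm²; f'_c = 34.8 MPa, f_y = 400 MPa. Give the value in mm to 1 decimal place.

a ≈ 58.8 mm

T = A_s f_y = 2260 × 400 = 904000 N = 904 kN.
Setting C = 0.85 f'_c a b equal to T: a = 904000/(0.85 × 34.8 × 520) = 58.8 mm.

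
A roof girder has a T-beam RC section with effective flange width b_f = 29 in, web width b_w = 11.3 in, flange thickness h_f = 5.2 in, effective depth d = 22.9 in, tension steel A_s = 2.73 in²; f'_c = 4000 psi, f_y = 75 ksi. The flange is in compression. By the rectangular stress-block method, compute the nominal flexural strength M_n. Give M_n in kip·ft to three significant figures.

Tension: T = A_s f_y = 2.73 × 75 = 204.75 kips.
Try a within the flange: a = T/(0.85 f'_c b_f) = 204.75/(0.85 × 4 × 29) = 2.077 in.
Since a = 2.077 ≤ h_f = 5.2 in, the stress block lies entirely in the flange; analyse as a rectangular beam of width b_f.
M_n = T(d − a/2) = 204.75 × (22.9 − 1.0385) = 4476.1 kip·in.
M_n = 4476.1/12 = 373.01 kip·ft.

M_n ≈ 373 kip·ft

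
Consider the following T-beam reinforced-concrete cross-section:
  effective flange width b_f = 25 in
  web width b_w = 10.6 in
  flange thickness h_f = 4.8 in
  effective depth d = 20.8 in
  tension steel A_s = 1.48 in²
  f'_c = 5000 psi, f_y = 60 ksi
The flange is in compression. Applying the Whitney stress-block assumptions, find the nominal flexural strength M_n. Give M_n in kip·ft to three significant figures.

Tension: T = A_s f_y = 1.48 × 60 = 88.8 kips.
Try a within the flange: a = T/(0.85 f'_c b_f) = 88.8/(0.85 × 5 × 25) = 0.836 in.
Since a = 0.836 ≤ h_f = 4.8 in, the stress block lies entirely in the flange; analyse as a rectangular beam of width b_f.
M_n = T(d − a/2) = 88.8 × (20.8 − 0.418) = 1809.9 kip·in.
M_n = 1809.9/12 = 150.83 kip·ft.

M_n ≈ 151 kip·ft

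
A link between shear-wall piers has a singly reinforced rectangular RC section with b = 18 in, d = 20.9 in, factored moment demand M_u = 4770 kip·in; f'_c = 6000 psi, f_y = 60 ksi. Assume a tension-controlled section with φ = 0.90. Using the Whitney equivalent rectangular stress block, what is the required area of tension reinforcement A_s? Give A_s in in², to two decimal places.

M_n = M_u/φ = 4770/0.90 = 5300 kip·in.
From M_n = 0.85 f'_c a b (d − a/2):
a = d − √(d² − 2M_n/(0.85 f'_c b)) = 20.9 − √(20.9² − 2 × 5300/(0.85 × 6 × 18)) = 2.974 in.
A_s = 0.85 f'_c a b / f_y = 0.85 × 6 × 2.974 × 18 / 60 = 4.550 in².

A_s ≈ 4.55 in²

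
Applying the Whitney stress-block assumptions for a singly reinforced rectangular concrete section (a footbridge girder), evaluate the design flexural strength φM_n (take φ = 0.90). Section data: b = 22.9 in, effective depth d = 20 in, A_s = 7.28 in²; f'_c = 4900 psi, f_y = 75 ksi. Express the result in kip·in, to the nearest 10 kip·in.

T = A_s f_y = 7.28 × 75 = 546 kips.
a = T/(0.85 f'_c b) = 546/(0.85 × 4.9 × 22.9) = 5.725 in.
M_n = T(d − a/2) = 546 × (20 − 2.8625) = 9357.1 kip·in.
φM_n = 0.90 × 9357.1 = 8421.4 kip·in.

φM_n ≈ 8420 kip·in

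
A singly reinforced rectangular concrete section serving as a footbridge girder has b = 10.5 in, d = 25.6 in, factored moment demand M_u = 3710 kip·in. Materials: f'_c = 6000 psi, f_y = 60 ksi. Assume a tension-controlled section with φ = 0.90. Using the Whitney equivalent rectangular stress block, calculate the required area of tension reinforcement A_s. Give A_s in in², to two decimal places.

M_n = M_u/φ = 3710/0.90 = 4122.22 kip·in.
From M_n = 0.85 f'_c a b (d − a/2):
a = d − √(d² − 2M_n/(0.85 f'_c b)) = 25.6 − √(25.6² − 2 × 4122.22/(0.85 × 6 × 10.5)) = 3.208 in.
A_s = 0.85 f'_c a b / f_y = 0.85 × 6 × 3.208 × 10.5 / 60 = 2.863 in².

A_s ≈ 2.86 in²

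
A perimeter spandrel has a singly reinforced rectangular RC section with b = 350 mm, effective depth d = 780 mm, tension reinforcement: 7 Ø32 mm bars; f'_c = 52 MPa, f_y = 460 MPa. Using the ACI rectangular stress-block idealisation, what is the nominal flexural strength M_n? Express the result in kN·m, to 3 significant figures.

M_n ≈ 1800 kN·m

A_s = 7 × 804 = 5628 mm².
T = A_s f_y = 5628 × 460 = 2588880 N = 2588.88 kN.
From C = T: a = T/(0.85 f'_c b) = 2588880/(0.85 × 52 × 350) = 167.35 mm.
M_n = T(d − a/2) = 2588.88 kN × (780 − 83.675) mm = 1802.70 kN·m.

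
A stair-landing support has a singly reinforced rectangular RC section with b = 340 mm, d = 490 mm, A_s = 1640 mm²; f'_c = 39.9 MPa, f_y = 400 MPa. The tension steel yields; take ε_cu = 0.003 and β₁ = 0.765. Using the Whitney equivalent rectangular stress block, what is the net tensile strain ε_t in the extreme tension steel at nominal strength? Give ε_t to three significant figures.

a = A_s f_y/(0.85 f'_c b) = 56.89 mm.
β₁ = 0.765, so c = a/β₁ = 56.89/0.765 = 74.37 mm.
From the linear strain diagram with ε_cu = 0.003: ε_t = 0.003 (d − c)/c = 0.003 × (490 − 74.37)/74.37 = 0.0168.
Since ε_t ≥ 0.005, the section is tension-controlled.

ε_t ≈ 0.0168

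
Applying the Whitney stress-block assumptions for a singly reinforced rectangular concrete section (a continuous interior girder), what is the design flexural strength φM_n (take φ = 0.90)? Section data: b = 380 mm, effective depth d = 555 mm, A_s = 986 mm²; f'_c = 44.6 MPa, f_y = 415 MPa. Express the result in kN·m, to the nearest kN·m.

T = A_s f_y = 986 × 415 = 409190 N = 409.19 kN.
From C = T: a = T/(0.85 f'_c b) = 409190/(0.85 × 44.6 × 380) = 28.40 mm.
M_n = T(d − a/2) = 409.19 kN × (555 − 14.2) mm = 221.29 kN·m.
φM_n = 0.90 × 221.29 = 199.16 kN·m.

φM_n ≈ 199 kN·m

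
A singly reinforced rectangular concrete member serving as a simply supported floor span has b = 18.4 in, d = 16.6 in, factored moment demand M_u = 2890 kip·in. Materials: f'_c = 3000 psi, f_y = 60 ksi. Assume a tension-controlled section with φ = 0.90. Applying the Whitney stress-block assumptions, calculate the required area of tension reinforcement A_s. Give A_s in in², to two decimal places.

A_s ≈ 3.77 in²

M_n = M_u/φ = 2890/0.90 = 3211.11 kip·in.
From M_n = 0.85 f'_c a b (d − a/2):
a = d − √(d² − 2M_n/(0.85 f'_c b)) = 16.6 − √(16.6² − 2 × 3211.11/(0.85 × 3 × 18.4)) = 4.824 in.
A_s = 0.85 f'_c a b / f_y = 0.85 × 3 × 4.824 × 18.4 / 60 = 3.772 in².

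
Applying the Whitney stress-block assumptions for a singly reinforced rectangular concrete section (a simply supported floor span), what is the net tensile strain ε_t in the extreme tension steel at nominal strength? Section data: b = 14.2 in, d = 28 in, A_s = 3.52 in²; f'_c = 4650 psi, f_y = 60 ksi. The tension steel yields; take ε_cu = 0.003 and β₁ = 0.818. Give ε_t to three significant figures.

a = A_s f_y/(0.85 f'_c b) = 3.763 in.
β₁ = 0.818, so c = a/β₁ = 3.763/0.818 = 4.600 in.
From the linear strain diagram with ε_cu = 0.003: ε_t = 0.003 (d − c)/c = 0.003 × (28 − 4.600)/4.600 = 0.0153.
Since ε_t ≥ 0.005, the section is tension-controlled.

ε_t ≈ 0.0153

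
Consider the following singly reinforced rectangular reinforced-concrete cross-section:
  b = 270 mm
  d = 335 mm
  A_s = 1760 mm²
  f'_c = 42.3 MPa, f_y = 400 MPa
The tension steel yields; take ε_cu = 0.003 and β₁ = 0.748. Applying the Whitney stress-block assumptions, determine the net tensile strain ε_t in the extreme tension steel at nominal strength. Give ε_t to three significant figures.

a = A_s f_y/(0.85 f'_c b) = 72.52 mm.
β₁ = 0.748, so c = a/β₁ = 72.52/0.748 = 96.95 mm.
From the linear strain diagram with ε_cu = 0.003: ε_t = 0.003 (d − c)/c = 0.003 × (335 − 96.95)/96.95 = 0.00737.
Since ε_t ≥ 0.005, the section is tension-controlled.

ε_t ≈ 0.00737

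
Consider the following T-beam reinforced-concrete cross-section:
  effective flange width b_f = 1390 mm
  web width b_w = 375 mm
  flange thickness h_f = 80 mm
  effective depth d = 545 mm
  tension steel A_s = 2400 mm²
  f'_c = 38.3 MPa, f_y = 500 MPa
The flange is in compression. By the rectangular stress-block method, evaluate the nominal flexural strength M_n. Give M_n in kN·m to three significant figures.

Tension: T = A_s f_y = 2400 × 500 = 1200000 N.
Try a within the flange: a = T/(0.85 f'_c b_f) = 1200000/(0.85 × 38.3 × 1390) = 26.52 mm.
Since a = 26.52 ≤ h_f = 80 mm, the stress block lies entirely in the flange; analyse as a rectangular beam of width b_f.
M_n = T(d − a/2) = 1200000 × (545 − 13.26) = 638.09 × 10⁶ N·mm.
M_n = 638.09 kN·m.

M_n ≈ 638 kN·m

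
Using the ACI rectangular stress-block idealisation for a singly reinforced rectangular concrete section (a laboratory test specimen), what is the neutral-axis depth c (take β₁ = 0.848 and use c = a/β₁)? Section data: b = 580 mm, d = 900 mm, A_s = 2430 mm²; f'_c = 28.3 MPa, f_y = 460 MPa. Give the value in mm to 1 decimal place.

T = A_s f_y = 2430 × 460 = 1117800 N = 1117.8 kN.
Setting C = 0.85 f'_c a b equal to T: a = 1117800/(0.85 × 28.3 × 580) = 80.118 mm.
With β₁ = 0.848, c = a/β₁ = 80.118/0.848 = 94.5 mm.

c ≈ 94.5 mm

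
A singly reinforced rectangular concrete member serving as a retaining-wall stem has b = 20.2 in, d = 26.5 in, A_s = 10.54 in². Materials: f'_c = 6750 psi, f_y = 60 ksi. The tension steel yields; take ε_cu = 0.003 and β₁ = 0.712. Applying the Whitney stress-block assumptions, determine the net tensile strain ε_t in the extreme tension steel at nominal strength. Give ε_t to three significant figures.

a = A_s f_y/(0.85 f'_c b) = 5.457 in.
β₁ = 0.712, so c = a/β₁ = 5.457/0.712 = 7.664 in.
From the linear strain diagram with ε_cu = 0.003: ε_t = 0.003 (d − c)/c = 0.003 × (26.5 − 7.664)/7.664 = 0.00737.
Since ε_t ≥ 0.005, the section is tension-controlled.

ε_t ≈ 0.00737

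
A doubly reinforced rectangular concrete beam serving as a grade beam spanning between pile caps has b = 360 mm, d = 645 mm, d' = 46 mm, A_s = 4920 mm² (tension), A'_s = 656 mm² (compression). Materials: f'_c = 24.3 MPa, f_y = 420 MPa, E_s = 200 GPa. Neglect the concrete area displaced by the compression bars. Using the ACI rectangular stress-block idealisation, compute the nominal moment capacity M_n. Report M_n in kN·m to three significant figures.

M_n ≈ 1100 kN·m

Assume both tension and compression steel yield.
Net tension couple steel: A_s − A'_s = 4264 mm².
a = (A_s − A'_s) f_y / (0.85 f'_c b) = 1790880/(0.85 × 24.3 × 360) = 240.85 mm.
c = a/β₁ = 240.85/0.85 = 283.35 mm; ε'_s = 0.003(c − d')/c = 0.0025 ≥ f_y/E_s = 0.0021, so compression steel does yield.
M_n = (A_s − A'_s) f_y (d − a/2) + A'_s f_y (d − d') = [1790880 × (645 − 120.425) + 275520 × (645 − 46)] × 10⁻⁶ = 939.45 + 165.04 = 1104.49 kN·m.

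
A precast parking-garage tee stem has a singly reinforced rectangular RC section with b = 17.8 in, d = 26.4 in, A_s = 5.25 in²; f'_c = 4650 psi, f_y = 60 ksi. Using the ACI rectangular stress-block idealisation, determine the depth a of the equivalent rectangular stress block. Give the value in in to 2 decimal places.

T = A_s f_y = 5.25 × 60 = 315 kips.
a = T/(0.85 f'_c b) = 315/(0.85 × 4.65 × 17.8) = 4.48 in.

a ≈ 4.48 in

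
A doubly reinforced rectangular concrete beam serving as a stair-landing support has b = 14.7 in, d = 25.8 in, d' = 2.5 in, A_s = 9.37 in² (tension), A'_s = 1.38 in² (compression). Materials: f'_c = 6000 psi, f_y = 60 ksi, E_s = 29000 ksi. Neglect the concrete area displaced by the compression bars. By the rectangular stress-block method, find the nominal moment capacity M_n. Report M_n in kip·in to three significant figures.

M_n ≈ 12800 kip·in

Assume both steels yield.
a = (A_s − A'_s) f_y/(0.85 f'_c b) = (9.37 − 1.38) × 60/(0.85 × 6 × 14.7) = 6.395 in.
c = a/β₁ = 6.395/0.75 = 8.527 in; ε'_s = 0.003(c − d')/c = 0.0021 ≥ ε_y = 0.0021, so the compression steel yields.
M_n = (A_s − A'_s) f_y (d − a/2) + A'_s f_y (d − d') = 479.4 × (25.8 − 3.1975) + 82.8 × (25.8 − 2.5) = 10835.6 + 1929.2 = 12764.8 kip·in.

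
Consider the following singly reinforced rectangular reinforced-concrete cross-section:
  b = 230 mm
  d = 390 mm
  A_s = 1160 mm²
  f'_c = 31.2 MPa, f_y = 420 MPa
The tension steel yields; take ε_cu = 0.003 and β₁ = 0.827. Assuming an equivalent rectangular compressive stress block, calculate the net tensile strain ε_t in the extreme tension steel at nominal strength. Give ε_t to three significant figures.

a = A_s f_y/(0.85 f'_c b) = 79.87 mm.
β₁ = 0.827, so c = a/β₁ = 79.87/0.827 = 96.58 mm.
From the linear strain diagram with ε_cu = 0.003: ε_t = 0.003 (d − c)/c = 0.003 × (390 − 96.58)/96.58 = 0.00911.
Since ε_t ≥ 0.005, the section is tension-controlled.

ε_t ≈ 0.00911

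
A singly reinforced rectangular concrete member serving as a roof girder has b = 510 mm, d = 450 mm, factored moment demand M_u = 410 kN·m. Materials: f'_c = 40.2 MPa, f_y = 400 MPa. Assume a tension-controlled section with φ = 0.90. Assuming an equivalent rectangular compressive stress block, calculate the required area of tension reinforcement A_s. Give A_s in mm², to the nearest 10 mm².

M_n = M_u/φ = 410/0.90 = 455.556 kN·m.
With M_n = 0.85 f'_c a b (d − a/2), solve the quadratic for a:
a = d − √(d² − 2M_n/(0.85 f'_c b)) = 450 − √(450² − 2 × 455.556×10⁶/(0.85 × 40.2 × 510)) = 62.42 mm.
A_s = 0.85 f'_c a b / f_y = 0.85 × 40.2 × 62.42 × 510 / 400 = 2719.4 mm².

A_s ≈ 2720 mm²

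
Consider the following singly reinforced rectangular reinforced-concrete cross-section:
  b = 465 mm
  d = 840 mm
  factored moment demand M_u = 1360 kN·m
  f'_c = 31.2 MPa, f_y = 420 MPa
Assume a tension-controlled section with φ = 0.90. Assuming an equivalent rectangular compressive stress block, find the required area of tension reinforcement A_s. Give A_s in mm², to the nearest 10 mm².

A_s ≈ 4740 mm²

M_n = M_u/φ = 1360/0.90 = 1511.11 kN·m.
With M_n = 0.85 f'_c a b (d − a/2), solve the quadratic for a:
a = d − √(d² − 2M_n/(0.85 f'_c b)) = 840 − √(840² − 2 × 1511.11×10⁶/(0.85 × 31.2 × 465)) = 161.38 mm.
A_s = 0.85 f'_c a b / f_y = 0.85 × 31.2 × 161.38 × 465 / 420 = 4738.3 mm².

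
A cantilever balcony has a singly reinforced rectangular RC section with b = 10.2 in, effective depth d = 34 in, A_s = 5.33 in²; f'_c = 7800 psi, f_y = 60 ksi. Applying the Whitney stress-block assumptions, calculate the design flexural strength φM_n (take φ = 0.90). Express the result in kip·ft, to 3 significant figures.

T = A_s f_y = 5.33 × 60 = 319.8 kips.
a = T/(0.85 f'_c b) = 319.8/(0.85 × 7.8 × 10.2) = 4.729 in.
M_n = T(d − a/2) = 319.8 × (34 − 2.3645) = 10117.0 kip·in = 10117.0/12 = 843.08 kip·ft.
φM_n = 0.90 × 843.08 = 758.77 kip·ft.

φM_n ≈ 759 kip·ft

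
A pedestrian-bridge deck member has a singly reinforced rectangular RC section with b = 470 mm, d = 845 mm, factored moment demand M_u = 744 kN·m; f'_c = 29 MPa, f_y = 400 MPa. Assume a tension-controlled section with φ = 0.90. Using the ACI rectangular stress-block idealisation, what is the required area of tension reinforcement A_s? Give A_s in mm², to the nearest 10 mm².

M_n = M_u/φ = 744/0.90 = 826.667 kN·m.
With M_n = 0.85 f'_c a b (d − a/2), solve the quadratic for a:
a = d − √(d² − 2M_n/(0.85 f'_c b)) = 845 − √(845² − 2 × 826.667×10⁶/(0.85 × 29 × 470)) = 89.14 mm.
A_s = 0.85 f'_c a b / f_y = 0.85 × 29 × 89.14 × 470 / 400 = 2581.8 mm².

A_s ≈ 2580 mm²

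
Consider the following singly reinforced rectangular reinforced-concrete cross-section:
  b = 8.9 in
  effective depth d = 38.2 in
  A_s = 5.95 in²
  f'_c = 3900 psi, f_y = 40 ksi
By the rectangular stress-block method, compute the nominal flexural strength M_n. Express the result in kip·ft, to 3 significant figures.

T = A_s f_y = 5.95 × 40 = 238 kips.
a = T/(0.85 f'_c b) = 238/(0.85 × 3.9 × 8.9) = 8.067 in.
M_n = T(d − a/2) = 238 × (38.2 − 4.0335) = 8131.6 kip·in = 8131.6/12 = 677.63 kip·ft.

M_n ≈ 678 kip·ft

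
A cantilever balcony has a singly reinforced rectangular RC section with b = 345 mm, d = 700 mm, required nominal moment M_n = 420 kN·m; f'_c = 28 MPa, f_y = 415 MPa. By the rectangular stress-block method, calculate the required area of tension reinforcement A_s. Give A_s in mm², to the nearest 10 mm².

A_s ≈ 1530 mm²

With M_n = 0.85 f'_c a b (d − a/2), solve the quadratic for a:
a = d − √(d² − 2M_n/(0.85 f'_c b)) = 700 − √(700² − 2 × 420×10⁶/(0.85 × 28 × 345)) = 77.35 mm.
A_s = 0.85 f'_c a b / f_y = 0.85 × 28 × 77.35 × 345 / 415 = 1530.4 mm².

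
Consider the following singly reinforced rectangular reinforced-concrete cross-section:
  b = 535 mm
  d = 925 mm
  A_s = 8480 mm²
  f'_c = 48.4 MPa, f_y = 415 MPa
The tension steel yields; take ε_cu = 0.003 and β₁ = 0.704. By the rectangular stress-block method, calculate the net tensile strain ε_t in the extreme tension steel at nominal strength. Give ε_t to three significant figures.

a = A_s f_y/(0.85 f'_c b) = 159.89 mm.
β₁ = 0.704, so c = a/β₁ = 159.89/0.704 = 227.12 mm.
From the linear strain diagram with ε_cu = 0.003: ε_t = 0.003 (d − c)/c = 0.003 × (925 − 227.12)/227.12 = 0.00922.
Since ε_t ≥ 0.005, the section is tension-controlled.

ε_t ≈ 0.00922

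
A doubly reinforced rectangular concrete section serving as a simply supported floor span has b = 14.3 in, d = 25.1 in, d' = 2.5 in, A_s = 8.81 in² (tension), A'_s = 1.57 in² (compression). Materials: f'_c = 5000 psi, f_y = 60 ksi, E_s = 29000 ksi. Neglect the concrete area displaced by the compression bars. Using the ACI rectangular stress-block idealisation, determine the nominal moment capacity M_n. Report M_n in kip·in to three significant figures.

M_n ≈ 11500 kip·in

Assume both steels yield.
a = (A_s − A'_s) f_y/(0.85 f'_c b) = (8.81 − 1.57) × 60/(0.85 × 5 × 14.3) = 7.148 in.
c = a/β₁ = 7.148/0.8 = 8.935 in; ε'_s = 0.003(c − d')/c = 0.0022 ≥ ε_y = 0.0021, so the compression steel yields.
M_n = (A_s − A'_s) f_y (d − a/2) + A'_s f_y (d − d') = 434.4 × (25.1 − 3.574) + 94.2 × (25.1 − 2.5) = 9350.9 + 2128.9 = 11479.8 kip·in.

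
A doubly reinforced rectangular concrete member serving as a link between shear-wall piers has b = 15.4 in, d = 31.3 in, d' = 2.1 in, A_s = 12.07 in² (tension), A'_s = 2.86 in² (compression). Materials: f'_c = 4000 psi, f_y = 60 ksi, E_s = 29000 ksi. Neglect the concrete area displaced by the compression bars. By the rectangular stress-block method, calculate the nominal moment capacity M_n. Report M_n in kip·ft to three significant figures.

M_n ≈ 1620 kip·ft

Assume both steels yield.
a = (A_s − A'_s) f_y/(0.85 f'_c b) = (12.07 − 2.86) × 60/(0.85 × 4 × 15.4) = 10.554 in.
c = a/β₁ = 10.554/0.85 = 12.416 in; ε'_s = 0.003(c − d')/c = 0.0025 ≥ ε_y = 0.0021, so the compression steel yields.
M_n = (A_s − A'_s) f_y (d − a/2) + A'_s f_y (d − d') = 552.6 × (31.3 − 5.277) + 171.6 × (31.3 − 2.1) = 14380.3 + 5010.7 = 19391.0 kip·in = 19391.0/12 = 1615.92 kip·ft.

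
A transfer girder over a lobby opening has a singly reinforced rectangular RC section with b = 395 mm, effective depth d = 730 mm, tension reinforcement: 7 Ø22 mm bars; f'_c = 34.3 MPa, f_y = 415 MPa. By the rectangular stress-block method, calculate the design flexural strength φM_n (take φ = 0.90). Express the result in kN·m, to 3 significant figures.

A_s = 7 × 380 = 2660 mm².
T = A_s f_y = 2660 × 415 = 1103900 N = 1103.9 kN.
From C = T: a = T/(0.85 f'_c b) = 1103900/(0.85 × 34.3 × 395) = 95.86 mm.
M_n = T(d − a/2) = 1103.9 kN × (730 − 47.93) mm = 752.94 kN·m.
φM_n = 0.90 × 752.94 = 677.65 kN·m.

φM_n ≈ 678 kN·m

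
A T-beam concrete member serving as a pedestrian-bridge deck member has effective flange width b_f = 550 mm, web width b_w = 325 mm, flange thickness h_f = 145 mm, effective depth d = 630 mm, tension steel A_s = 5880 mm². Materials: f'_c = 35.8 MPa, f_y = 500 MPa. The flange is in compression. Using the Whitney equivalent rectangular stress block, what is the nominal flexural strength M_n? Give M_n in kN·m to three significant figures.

Tension: T = A_s f_y = 5880 × 500 = 2940000 N.
Try a within the flange: a = T/(0.85 f'_c b_f) = 2940000/(0.85 × 35.8 × 550) = 175.66 mm.
a = 175.66 > h_f = 145 mm: the block extends into the web. Split into flange-overhang and web parts.
C_f = 0.85 f'_c (b_f − b_w) h_f = 0.85 × 35.8 × (550 − 325) × 145 = 992779 N.
Remaining web compression depth: a_w = (T − C_f)/(0.85 f'_c b_w) = (2940000 − 992779)/(0.85 × 35.8 × 325) = 196.89 mm.
M_n = C_f(d − h_f/2) + (T − C_f)(d − a_w/2) = 992779 × (630 − 72.5) + 1947221 × (630 − 98.445) = 553.47 + 1035.06 = 1588.53 × 10⁶ N·mm.
M_n = 1588.53 kN·m.

M_n ≈ 1590 kN·m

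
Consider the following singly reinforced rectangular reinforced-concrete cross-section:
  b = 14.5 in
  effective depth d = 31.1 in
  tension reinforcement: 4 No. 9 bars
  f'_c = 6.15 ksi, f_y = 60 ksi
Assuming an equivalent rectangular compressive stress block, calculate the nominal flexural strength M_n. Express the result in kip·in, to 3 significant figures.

M_n ≈ 7080 kip·in

A_s = 4 × 1 = 4 in².
T = A_s f_y = 4 × 60 = 240 kips.
a = T/(0.85 f'_c b) = 240/(0.85 × 6.15 × 14.5) = 3.166 in.
M_n = T(d − a/2) = 240 × (31.1 − 1.583) = 7084.1 kip·in.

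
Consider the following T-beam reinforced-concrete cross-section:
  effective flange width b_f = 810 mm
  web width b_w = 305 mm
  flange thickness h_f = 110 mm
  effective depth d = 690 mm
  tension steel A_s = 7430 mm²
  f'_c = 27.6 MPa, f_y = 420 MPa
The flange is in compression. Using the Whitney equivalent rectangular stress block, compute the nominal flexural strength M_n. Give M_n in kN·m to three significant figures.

Tension: T = A_s f_y = 7430 × 420 = 3120600 N.
Try a within the flange: a = T/(0.85 f'_c b_f) = 3120600/(0.85 × 27.6 × 810) = 164.22 mm.
a = 164.22 > h_f = 110 mm: the block extends into the web. Split into flange-overhang and web parts.
C_f = 0.85 f'_c (b_f − b_w) h_f = 0.85 × 27.6 × (810 − 305) × 110 = 1303203 N.
Remaining web compression depth: a_w = (T − C_f)/(0.85 f'_c b_w) = (3120600 − 1303203)/(0.85 × 27.6 × 305) = 253.99 mm.
M_n = C_f(d − h_f/2) + (T − C_f)(d − a_w/2) = 1303203 × (690 − 55) + 1817397 × (690 − 126.995) = 827.53 + 1023.20 = 1850.73 × 10⁶ N·mm.
M_n = 1850.73 kN·m.

M_n ≈ 1850 kN·m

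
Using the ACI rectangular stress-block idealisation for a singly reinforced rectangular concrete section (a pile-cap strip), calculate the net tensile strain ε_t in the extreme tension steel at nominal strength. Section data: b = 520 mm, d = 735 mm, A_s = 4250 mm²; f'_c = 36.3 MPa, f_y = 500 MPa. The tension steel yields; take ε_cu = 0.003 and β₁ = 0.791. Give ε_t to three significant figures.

ε_t ≈ 0.0102

a = A_s f_y/(0.85 f'_c b) = 132.44 mm.
β₁ = 0.791, so c = a/β₁ = 132.44/0.791 = 167.43 mm.
From the linear strain diagram with ε_cu = 0.003: ε_t = 0.003 (d − c)/c = 0.003 × (735 − 167.43)/167.43 = 0.0102.
Since ε_t ≥ 0.005, the section is tension-controlled.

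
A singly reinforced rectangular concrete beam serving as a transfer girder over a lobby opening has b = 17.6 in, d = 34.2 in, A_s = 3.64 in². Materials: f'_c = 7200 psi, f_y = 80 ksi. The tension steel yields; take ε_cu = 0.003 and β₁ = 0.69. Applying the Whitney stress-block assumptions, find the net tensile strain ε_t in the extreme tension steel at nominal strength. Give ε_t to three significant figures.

ε_t ≈ 0.0232

a = A_s f_y/(0.85 f'_c b) = 2.704 in.
β₁ = 0.69, so c = a/β₁ = 2.704/0.69 = 3.919 in.
From the linear strain diagram with ε_cu = 0.003: ε_t = 0.003 (d − c)/c = 0.003 × (34.2 − 3.919)/3.919 = 0.0232.
Since ε_t ≥ 0.005, the section is tension-controlled.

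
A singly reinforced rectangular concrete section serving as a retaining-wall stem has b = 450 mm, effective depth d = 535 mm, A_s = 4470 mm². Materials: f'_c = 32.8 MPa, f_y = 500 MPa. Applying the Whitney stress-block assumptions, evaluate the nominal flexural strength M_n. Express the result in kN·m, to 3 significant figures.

T = A_s f_y = 4470 × 500 = 2235000 N = 2235 kN.
From C = T: a = T/(0.85 f'_c b) = 2235000/(0.85 × 32.8 × 450) = 178.14 mm.
M_n = T(d − a/2) = 2235 kN × (535 − 89.07) mm = 996.65 kN·m.

M_n ≈ 997 kN·m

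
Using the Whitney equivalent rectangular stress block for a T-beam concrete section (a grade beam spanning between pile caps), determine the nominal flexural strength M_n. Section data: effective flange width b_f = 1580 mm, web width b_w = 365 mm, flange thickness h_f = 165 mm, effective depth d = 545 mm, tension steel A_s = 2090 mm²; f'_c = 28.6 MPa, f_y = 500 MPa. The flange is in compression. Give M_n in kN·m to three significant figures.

Tension: T = A_s f_y = 2090 × 500 = 1045000 N.
Try a within the flange: a = T/(0.85 f'_c b_f) = 1045000/(0.85 × 28.6 × 1580) = 27.21 mm.
Since a = 27.21 ≤ h_f = 165 mm, the stress block lies entirely in the flange; analyse as a rectangular beam of width b_f.
M_n = T(d − a/2) = 1045000 × (545 − 13.605) = 555.31 × 10⁶ N·mm.
M_n = 555.31 kN·m.

M_n ≈ 555 kN·m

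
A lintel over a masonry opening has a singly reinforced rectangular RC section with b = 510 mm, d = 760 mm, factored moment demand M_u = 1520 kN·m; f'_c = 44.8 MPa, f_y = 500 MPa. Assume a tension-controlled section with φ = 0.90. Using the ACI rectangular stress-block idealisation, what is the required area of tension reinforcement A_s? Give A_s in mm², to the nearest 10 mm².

M_n = M_u/φ = 1520/0.90 = 1688.89 kN·m.
With M_n = 0.85 f'_c a b (d − a/2), solve the quadratic for a:
a = d − √(d² − 2M_n/(0.85 f'_c b)) = 760 − √(760² − 2 × 1688.89×10⁶/(0.85 × 44.8 × 510)) = 124.65 mm.
A_s = 0.85 f'_c a b / f_y = 0.85 × 44.8 × 124.65 × 510 / 500 = 4841.6 mm².

A_s ≈ 4840 mm²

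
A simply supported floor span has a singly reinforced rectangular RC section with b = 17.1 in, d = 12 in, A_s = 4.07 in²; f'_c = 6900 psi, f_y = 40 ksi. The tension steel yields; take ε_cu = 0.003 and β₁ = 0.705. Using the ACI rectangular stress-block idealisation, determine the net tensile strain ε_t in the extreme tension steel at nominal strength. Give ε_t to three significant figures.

ε_t ≈ 0.0126

a = A_s f_y/(0.85 f'_c b) = 1.623 in.
β₁ = 0.705, so c = a/β₁ = 1.623/0.705 = 2.302 in.
From the linear strain diagram with ε_cu = 0.003: ε_t = 0.003 (d − c)/c = 0.003 × (12 − 2.302)/2.302 = 0.0126.
Since ε_t ≥ 0.005, the section is tension-controlled.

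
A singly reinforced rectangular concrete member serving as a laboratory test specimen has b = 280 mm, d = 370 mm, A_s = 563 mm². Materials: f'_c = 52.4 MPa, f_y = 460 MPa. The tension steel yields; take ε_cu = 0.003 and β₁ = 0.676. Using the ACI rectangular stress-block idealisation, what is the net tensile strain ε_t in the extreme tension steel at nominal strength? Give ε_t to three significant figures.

a = A_s f_y/(0.85 f'_c b) = 20.77 mm.
β₁ = 0.676, so c = a/β₁ = 20.77/0.676 = 30.72 mm.
From the linear strain diagram with ε_cu = 0.003: ε_t = 0.003 (d − c)/c = 0.003 × (370 − 30.72)/30.72 = 0.0331.
Since ε_t ≥ 0.005, the section is tension-controlled.

ε_t ≈ 0.0331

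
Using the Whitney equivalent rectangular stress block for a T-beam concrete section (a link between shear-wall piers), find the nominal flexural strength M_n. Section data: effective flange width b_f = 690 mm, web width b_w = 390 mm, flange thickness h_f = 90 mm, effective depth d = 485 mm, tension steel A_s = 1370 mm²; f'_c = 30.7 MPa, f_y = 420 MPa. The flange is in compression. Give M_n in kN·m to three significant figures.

M_n ≈ 270 kN·m

Tension: T = A_s f_y = 1370 × 420 = 575400 N.
Try a within the flange: a = T/(0.85 f'_c b_f) = 575400/(0.85 × 30.7 × 690) = 31.96 mm.
Since a = 31.96 ≤ h_f = 90 mm, the stress block lies entirely in the flange; analyse as a rectangular beam of width b_f.
M_n = T(d − a/2) = 575400 × (485 − 15.98) = 269.87 × 10⁶ N·mm.
M_n = 269.87 kN·m.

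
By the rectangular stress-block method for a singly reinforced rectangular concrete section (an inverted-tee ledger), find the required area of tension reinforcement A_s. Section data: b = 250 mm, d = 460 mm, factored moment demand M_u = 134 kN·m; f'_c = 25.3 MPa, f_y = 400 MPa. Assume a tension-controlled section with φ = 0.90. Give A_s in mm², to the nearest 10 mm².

M_n = M_u/φ = 134/0.90 = 148.889 kN·m.
With M_n = 0.85 f'_c a b (d − a/2), solve the quadratic for a:
a = d − √(d² − 2M_n/(0.85 f'_c b)) = 460 − √(460² − 2 × 148.889×10⁶/(0.85 × 25.3 × 250)) = 64.76 mm.
A_s = 0.85 f'_c a b / f_y = 0.85 × 25.3 × 64.76 × 250 / 400 = 870.4 mm².

A_s ≈ 870 mm²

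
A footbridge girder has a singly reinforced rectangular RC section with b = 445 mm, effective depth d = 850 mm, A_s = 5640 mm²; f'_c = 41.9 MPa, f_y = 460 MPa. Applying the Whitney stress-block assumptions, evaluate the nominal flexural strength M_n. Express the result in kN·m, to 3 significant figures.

M_n ≈ 1990 kN·m

T = A_s f_y = 5640 × 460 = 2594400 N = 2594.4 kN.
From C = T: a = T/(0.85 f'_c b) = 2594400/(0.85 × 41.9 × 445) = 163.70 mm.
M_n = T(d − a/2) = 2594.4 kN × (850 − 81.85) mm = 1992.89 kN·m.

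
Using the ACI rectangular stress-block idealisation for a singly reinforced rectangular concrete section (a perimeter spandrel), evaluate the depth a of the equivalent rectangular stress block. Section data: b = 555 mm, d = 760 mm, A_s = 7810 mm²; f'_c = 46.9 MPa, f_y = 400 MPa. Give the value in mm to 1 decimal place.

T = A_s f_y = 7810 × 400 = 3124000 N = 3124 kN.
Setting C = 0.85 f'_c a b equal to T: a = 3124000/(0.85 × 46.9 × 555) = 141.2 mm.

a ≈ 141.2 mm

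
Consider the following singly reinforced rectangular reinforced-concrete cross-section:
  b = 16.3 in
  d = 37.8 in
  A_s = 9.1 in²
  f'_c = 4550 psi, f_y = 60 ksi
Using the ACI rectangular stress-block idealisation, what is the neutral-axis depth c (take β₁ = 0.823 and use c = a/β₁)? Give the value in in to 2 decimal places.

T = A_s f_y = 9.1 × 60 = 546 kips.
a = T/(0.85 f'_c b) = 546/(0.85 × 4.55 × 16.3) = 8.6611 in.
With β₁ = 0.823, c = a/β₁ = 8.6611/0.823 = 10.52 in.

c ≈ 10.52 in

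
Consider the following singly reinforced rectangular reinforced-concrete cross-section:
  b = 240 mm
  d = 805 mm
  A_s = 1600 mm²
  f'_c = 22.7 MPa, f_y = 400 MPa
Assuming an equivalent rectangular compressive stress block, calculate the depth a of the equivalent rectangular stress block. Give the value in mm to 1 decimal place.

T = A_s f_y = 1600 × 400 = 640000 N = 640 kN.
Setting C = 0.85 f'_c a b equal to T: a = 640000/(0.85 × 22.7 × 240) = 138.2 mm.

a ≈ 138.2 mm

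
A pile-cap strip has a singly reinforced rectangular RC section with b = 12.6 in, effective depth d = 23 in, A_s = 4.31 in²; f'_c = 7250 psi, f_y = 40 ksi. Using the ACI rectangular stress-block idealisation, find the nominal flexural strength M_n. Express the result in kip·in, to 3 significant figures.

T = A_s f_y = 4.31 × 40 = 172.4 kips.
a = T/(0.85 f'_c b) = 172.4/(0.85 × 7.25 × 12.6) = 2.220 in.
M_n = T(d − a/2) = 172.4 × (23 − 1.11) = 3773.8 kip·in.

M_n ≈ 3770 kip·in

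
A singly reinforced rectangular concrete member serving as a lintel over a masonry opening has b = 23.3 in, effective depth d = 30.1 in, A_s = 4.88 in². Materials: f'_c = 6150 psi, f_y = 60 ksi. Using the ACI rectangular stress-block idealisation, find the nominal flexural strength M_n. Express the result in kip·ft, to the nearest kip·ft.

T = A_s f_y = 4.88 × 60 = 292.8 kips.
a = T/(0.85 f'_c b) = 292.8/(0.85 × 6.15 × 23.3) = 2.404 in.
M_n = T(d − a/2) = 292.8 × (30.1 − 1.202) = 8461.3 kip·in = 8461.3/12 = 705.11 kip·ft.

M_n ≈ 705 kip·ft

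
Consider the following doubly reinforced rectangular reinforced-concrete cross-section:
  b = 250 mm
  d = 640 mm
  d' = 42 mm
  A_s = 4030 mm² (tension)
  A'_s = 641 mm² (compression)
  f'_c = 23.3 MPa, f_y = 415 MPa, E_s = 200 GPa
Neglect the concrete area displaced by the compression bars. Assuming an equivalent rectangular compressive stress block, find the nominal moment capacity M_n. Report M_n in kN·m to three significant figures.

M_n ≈ 859 kN·m

Assume both tension and compression steel yield.
Net tension couple steel: A_s − A'_s = 3389 mm².
a = (A_s − A'_s) f_y / (0.85 f'_c b) = 1406435/(0.85 × 23.3 × 250) = 284.06 mm.
c = a/β₁ = 284.06/0.85 = 334.19 mm; ε'_s = 0.003(c − d')/c = 0.0026 ≥ f_y/E_s = 0.0021, so compression steel does yield.
M_n = (A_s − A'_s) f_y (d − a/2) + A'_s f_y (d − d') = [1406435 × (640 − 142.03) + 266015 × (640 − 42)] × 10⁻⁶ = 700.36 + 159.08 = 859.44 kN·m.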